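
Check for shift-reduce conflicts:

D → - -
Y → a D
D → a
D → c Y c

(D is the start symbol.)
Augment with D' → D and build the canonical LR(0) collection (I0 = CLOSURE({[D' → . D]}), then GOTO on every symbol after a dot until no new states appear). It has 10 states:
  I0: { [D → . - -], [D → . a], [D → . c Y c], [D' → . D] }  — shift
  I1: { [D → - . -] }  — shift
  I2: { [D' → D .] }  — accept
  I3: { [D → a .] }  — reduce
  I4: { [D → c . Y c], [Y → . a D] }  — shift
  I5: { [D → c Y . c] }  — shift
  I6: { [D → . - -], [D → . a], [D → . c Y c], [Y → a . D] }  — shift
  I7: { [Y → a D .] }  — reduce
  I8: { [D → c Y c .] }  — reduce
  I9: { [D → - - .] }  — reduce

No state contains both a complete item and a shift item.

Answer: No shift-reduce conflicts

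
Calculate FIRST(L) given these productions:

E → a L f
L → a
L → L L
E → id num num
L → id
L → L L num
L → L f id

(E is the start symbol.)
{ 'a', 'id' }

From L → a:
  - a is a terminal: add 'a' and stop
From L → L L:
  - L is the symbol being defined: contributes nothing new
    L is not nullable, so stop
From L → id:
  - id is a terminal: add 'id' and stop
From L → L L num:
  - L is the symbol being defined: contributes nothing new
    L is not nullable, so stop
From L → L f id:
  - L is the symbol being defined: contributes nothing new
    L is not nullable, so stop

Collecting: FIRST(L) = { 'a', 'id' }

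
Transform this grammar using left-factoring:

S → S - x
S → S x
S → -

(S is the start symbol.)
S → S S'
S' → - x
S' → x
S → -

Left-factoring transforms A → αβ₁ | αβ₂ into A → αA' and A' → β₁ | β₂
(α is the longest common prefix among the alternatives). Repeat until
no nonterminal has two alternatives with a common prefix.

Round 1: S has alternatives sharing prefix 'S'. Introduce S': S → S S'
  Add: S' → - x
  Add: S' → x

No remaining common prefixes — done.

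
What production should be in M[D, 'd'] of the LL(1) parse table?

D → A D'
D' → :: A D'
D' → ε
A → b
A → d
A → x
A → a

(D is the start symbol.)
D → A D'

To find M[D, 'd'], we find productions for D where 'd' is in the predict set (PREDICT(N → α) = (FIRST(α) \ {ε}) ∪ (FOLLOW(N) if α ⇒* ε)).

Relevant sets:
  FIRST(A) = { 'a', 'b', 'd', 'x' }

D → A D': PREDICT = { 'a', 'b', 'd', 'x' }
  'd' is in predict set, so this production goes in M[D, 'd']

M[D, 'd'] = D → A D'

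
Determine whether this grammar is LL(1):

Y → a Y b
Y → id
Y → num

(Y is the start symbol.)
For Y:
  PREDICT(Y → a Y b) = { 'a' }
  PREDICT(Y → id) = { 'id' }
  PREDICT(Y → num) = { 'num' }

All predict sets are disjoint. The grammar IS LL(1).

Answer: Yes, the grammar is LL(1).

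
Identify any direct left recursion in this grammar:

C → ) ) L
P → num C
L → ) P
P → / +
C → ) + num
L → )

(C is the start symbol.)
No direct left recursion

Direct left recursion occurs when N → N α for some non-terminal N (the right-hand side begins with the left-hand side itself).

C → ) ) L: starts with ')'
P → num C: starts with num
L → ) P: starts with ')'
P → / +: starts with '/'
C → ) + num: starts with ')'
L → ): starts with ')'

No direct left recursion found.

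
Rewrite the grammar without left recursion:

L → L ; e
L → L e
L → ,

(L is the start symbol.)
L is directly left-recursive. The standard transformation for
  A → A α₁ | ... | A α_m | β₁ | ... | β_n
is
  A  → β₁ A' | ... | β_n A'
  A' → α₁ A' | ... | α_m A' | ε

L → , becomes L → , L'
L → L ; e becomes L' → ; e L'
L → L e becomes L' → e L'
Add L' → ε

Resulting grammar:
L → , L'
L' → ; e L'
L' → e L'
L' → ε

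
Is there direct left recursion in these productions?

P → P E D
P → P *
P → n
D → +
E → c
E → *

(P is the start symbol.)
Yes, P is left-recursive

P → P E D: LEFT RECURSIVE (starts with P)
P → P *: LEFT RECURSIVE (starts with P)
P → n: starts with n
D → +: starts with '+'
E → c: starts with c
E → *: starts with '*'

The grammar has direct left recursion on: P.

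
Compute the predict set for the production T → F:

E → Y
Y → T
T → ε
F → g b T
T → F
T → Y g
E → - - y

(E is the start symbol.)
{ 'g' }

PREDICT(T → F) = (FIRST(RHS) \ {ε}) ∪ (FOLLOW(T) if ε ∈ FIRST(RHS), i.e. RHS ⇒* ε)
FIRST(F) = { 'g' }
FIRST(F) = { 'g' }
ε ∉ FIRST(F), so FOLLOW(T) is not added.
PREDICT(T → F) = { 'g' }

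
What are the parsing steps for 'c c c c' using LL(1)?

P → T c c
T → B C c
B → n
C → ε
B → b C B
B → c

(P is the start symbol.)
Stack is shown with the top on the left.

Stack        Input      Action
------------------------------
P $          c c c c $  output P → T c c
T c c $      c c c c $  output T → B C c
B C c c c $  c c c c $  output B → c
c C c c c $  c c c c $  match 'c'
C c c c $    c c c $    output C → ε
c c c $      c c c $    match 'c'
c c $        c c $      match 'c'
c $          c $        match 'c'
$            $          accept

The string is accepted.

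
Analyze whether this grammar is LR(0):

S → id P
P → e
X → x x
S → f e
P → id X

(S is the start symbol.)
Yes, the grammar is LR(0)

A grammar is LR(0) if no state in the canonical LR(0) collection has:
  - both a shift item (dot before a terminal) and a complete item (shift-reduce conflict), or
  - two or more complete items (reduce-reduce conflict; the accept item [S' → S .] counts as a complete item here).

Augment with S' → S and build the canonical LR(0) collection (I0 = CLOSURE({[S' → . S]}), then GOTO on every symbol after a dot until no new states appear). It has 11 states:
  I0: { [S → . f e], [S → . id P], [S' → . S] }  — shift
  I1: { [S' → S .] }  — accept
  I2: { [S → f . e] }  — shift
  I3: { [P → . e], [P → . id X], [S → id . P] }  — shift
  I4: { [S → id P .] }  — reduce
  I5: { [P → e .] }  — reduce
  I6: { [P → id . X], [X → . x x] }  — shift
  I7: { [P → id X .] }  — reduce
  I8: { [X → x . x] }  — shift
  I9: { [X → x x .] }  — reduce
  I10: { [S → f e .] }  — reduce

Every state is either a pure shift/goto state or contains exactly one complete item and nothing to shift — no conflicts. The grammar is LR(0).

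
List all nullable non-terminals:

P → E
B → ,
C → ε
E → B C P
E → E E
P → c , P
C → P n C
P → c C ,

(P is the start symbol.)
A non-terminal is nullable if it can derive ε (the empty string): either it has an ε-production, or it has a production whose right-hand side consists entirely of nullable non-terminals.

ε-productions: C → ε
So C is immediately nullable.
No further non-terminal can be added: every production for the remaining non-terminals contains a terminal or a non-nullable non-terminal.
Nullable = { 'C' }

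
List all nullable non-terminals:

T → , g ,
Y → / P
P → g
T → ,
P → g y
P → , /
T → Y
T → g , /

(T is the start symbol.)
A non-terminal is nullable if it can derive ε (the empty string): either it has an ε-production, or it has a production whose right-hand side consists entirely of nullable non-terminals.

There are no ε-productions, so no non-terminal can derive ε.
No non-terminals are nullable.

Answer: None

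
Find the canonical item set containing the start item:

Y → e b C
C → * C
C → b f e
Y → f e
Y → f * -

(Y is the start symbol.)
{ [Y → . e b C], [Y → . f * -], [Y → . f e], [Y' → . Y] }

First, augment the grammar with Y' → Y
I₀ = CLOSURE({ [Y' → . Y] }):
  [Y' → . Y] has the dot before Y: add [Y → . e b C], [Y → . f e], [Y → . f * -]
No further items can be added.

I₀ = { [Y → . e b C], [Y → . f * -], [Y → . f e], [Y' → . Y] }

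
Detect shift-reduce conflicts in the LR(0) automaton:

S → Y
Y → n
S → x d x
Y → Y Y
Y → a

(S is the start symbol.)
Yes — I2: [S → Y .] vs [Y → . a]; I8: [Y → Y Y .] vs [Y → . a]

A shift-reduce conflict occurs when an LR(0) state has both:
  - a complete (reduce) item [A → α .] (dot at the end), and
  - a shift item [B → β . c γ] (dot before a terminal).

Augment with S' → S and build the canonical LR(0) collection (I0 = CLOSURE({[S' → . S]}), then GOTO on every symbol after a dot until no new states appear). It has 9 states:
  I0: { [S → . Y], [S → . x d x], [S' → . S], [Y → . Y Y], [Y → . a], [Y → . n] }  — shift
  I1: { [S' → S .] }  — accept
  I2: { [S → Y .], [Y → . Y Y], [Y → . a], [Y → . n], [Y → Y . Y] }  — shift, reduce
  I3: { [Y → a .] }  — reduce
  I4: { [Y → n .] }  — reduce
  I5: { [S → x . d x] }  — shift
  I6: { [S → x d . x] }  — shift
  I7: { [S → x d x .] }  — reduce
  I8: { [Y → . Y Y], [Y → . a], [Y → . n], [Y → Y . Y], [Y → Y Y .] }  — shift, reduce

I2 contains reduce item [S → Y .] and shift items [Y → . a], [Y → . n] — shift-reduce conflict.
I8 contains reduce item [Y → Y Y .] and shift items [Y → . a], [Y → . n] — shift-reduce conflict.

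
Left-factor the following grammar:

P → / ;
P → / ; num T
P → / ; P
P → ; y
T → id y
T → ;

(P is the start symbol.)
Left-factoring transforms A → αβ₁ | αβ₂ into A → αA' and A' → β₁ | β₂
(α is the longest common prefix among the alternatives). Repeat until
no nonterminal has two alternatives with a common prefix.

Round 1: P has alternatives sharing prefix '/ ;'. Introduce P': P → / ; P'
  Add: P' → ε
  Add: P' → num T
  Add: P' → P

No remaining common prefixes — done.

Resulting grammar:
P → / ; P'
P' → ε
P' → num T
P' → P
P → ; y
T → id y
T → ;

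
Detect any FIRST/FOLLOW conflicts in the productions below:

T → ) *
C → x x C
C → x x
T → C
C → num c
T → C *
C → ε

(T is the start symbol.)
A FIRST/FOLLOW conflict occurs when a non-terminal N has a nullable alternative N → β (β ⇒* ε) and another alternative N → α with FIRST(α) ∩ FOLLOW(N) ≠ ∅: on such a lookahead the parser cannot decide between expanding α and letting N vanish via β.

Nullable non-terminals: C, T.
FIRST sets used below: FIRST(C) = { 'num', 'x', ε }

C: nullable alternative(s) C → ε; FOLLOW(C) = { $, '*' }
  C → x x C: FIRST \ {ε} = { 'x' } — disjoint from FOLLOW(C)
  C → x x: FIRST \ {ε} = { 'x' } — disjoint from FOLLOW(C)
  C → num c: FIRST \ {ε} = { 'num' } — disjoint from FOLLOW(C)
  C → ε: FIRST \ {ε} = { } — this is the only nullable alternative, skip

T: nullable alternative(s) T → C; FOLLOW(T) = { $ }
  T → ) *: FIRST \ {ε} = { ')' } — disjoint from FOLLOW(T)
  T → C: FIRST \ {ε} = { 'num', 'x' } — this is the only nullable alternative, skip
  T → C *: FIRST \ {ε} = { '*', 'num', 'x' } — disjoint from FOLLOW(T)

No FIRST/FOLLOW conflicts found.

Answer: No FIRST/FOLLOW conflicts.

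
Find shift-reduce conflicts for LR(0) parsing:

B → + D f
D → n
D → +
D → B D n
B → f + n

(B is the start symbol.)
Yes — I6: [D → + .] vs [B → . + D f]

A shift-reduce conflict occurs when an LR(0) state has both:
  - a complete (reduce) item [A → α .] (dot at the end), and
  - a shift item [B → β . c γ] (dot before a terminal).

Augment with B' → B and build the canonical LR(0) collection (I0 = CLOSURE({[B' → . B]}), then GOTO on every symbol after a dot until no new states appear). It has 13 states:
  I0: { [B → . + D f], [B → . f + n], [B' → . B] }  — shift
  I1: { [B → + . D f], [B → . + D f], [B → . f + n], [D → . +], [D → . B D n], [D → . n] }  — shift
  I2: { [B' → B .] }  — accept
  I3: { [B → f . + n] }  — shift
  I4: { [B → f + . n] }  — shift
  I5: { [B → f + n .] }  — reduce
  I6: { [B → + . D f], [B → . + D f], [B → . f + n], [D → + .], [D → . +], [D → . B D n], [D → . n] }  — shift, reduce
  I7: { [B → . + D f], [B → . f + n], [D → . +], [D → . B D n], [D → . n], [D → B . D n] }  — shift
  I8: { [B → + D . f] }  — shift
  I9: { [D → n .] }  — reduce
  I10: { [B → + D f .] }  — reduce
  I11: { [D → B D . n] }  — shift
  I12: { [D → B D n .] }  — reduce

I6 contains reduce item [D → + .] and shift items [B → . + D f], [B → . f + n], [D → . +], [D → . n] — shift-reduce conflict.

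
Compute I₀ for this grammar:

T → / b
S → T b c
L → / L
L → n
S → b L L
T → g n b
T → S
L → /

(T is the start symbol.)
First, augment the grammar with T' → T
I₀ = CLOSURE({ [T' → . T] }):
  [T' → . T] has the dot before T: add [T → . / b], [T → . g n b], [T → . S]
  [T → . S] has the dot before S: add [S → . T b c], [S → . b L L]
No further items can be added.

I₀ = { [S → . T b c], [S → . b L L], [T → . / b], [T → . S], [T → . g n b], [T' → . T] }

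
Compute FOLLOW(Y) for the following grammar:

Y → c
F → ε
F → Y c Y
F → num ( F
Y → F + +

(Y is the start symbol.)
{ $, '+', 'c' }

To compute FOLLOW(Y), find every occurrence of Y on a right-hand side N → α Y β: add FIRST(β) \ {ε}, and if β is empty or nullable also add FOLLOW(N). Iterate to a fixed point.

Y is the start symbol, so $ ∈ FOLLOW(Y).
In F → Y c Y: Y is followed by c Y, add FIRST(c Y) \ {ε} = { 'c' }
In F → Y c Y: Y is at the end, add FOLLOW(F)

The FOLLOW sets referred to above (computed the same way, to a fixed point):
  FOLLOW(F) = { '+' }

Taking the union: FOLLOW(Y) = { $, '+', 'c' }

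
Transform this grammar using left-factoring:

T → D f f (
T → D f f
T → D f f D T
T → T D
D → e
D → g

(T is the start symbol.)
T → D f f T'
T' → (
T' → ε
T' → D T
T → T D
D → e
D → g

Left-factoring transforms A → αβ₁ | αβ₂ into A → αA' and A' → β₁ | β₂
(α is the longest common prefix among the alternatives). Repeat until
no nonterminal has two alternatives with a common prefix.

Round 1: T has alternatives sharing prefix 'D f f'. Introduce T': T → D f f T'
  Add: T' → (
  Add: T' → ε
  Add: T' → D T

No remaining common prefixes — done.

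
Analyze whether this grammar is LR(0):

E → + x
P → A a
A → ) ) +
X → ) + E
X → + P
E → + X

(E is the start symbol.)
A grammar is LR(0) if no state in the canonical LR(0) collection has:
  - both a shift item (dot before a terminal) and a complete item (shift-reduce conflict), or
  - two or more complete items (reduce-reduce conflict; the accept item [E' → E .] counts as a complete item here).

Augment with E' → E and build the canonical LR(0) collection (I0 = CLOSURE({[E' → . E]}), then GOTO on every symbol after a dot until no new states appear). It has 15 states:
  I0: { [E → . + X], [E → . + x], [E' → . E] }  — shift
  I1: { [E → + . X], [E → + . x], [X → . ) + E], [X → . + P] }  — shift
  I2: { [E' → E .] }  — accept
  I3: { [X → ) . + E] }  — shift
  I4: { [A → . ) ) +], [P → . A a], [X → + . P] }  — shift
  I5: { [E → + X .] }  — reduce
  I6: { [E → + x .] }  — reduce
  I7: { [A → ) . ) +] }  — shift
  I8: { [P → A . a] }  — shift
  I9: { [X → + P .] }  — reduce
  I10: { [P → A a .] }  — reduce
  I11: { [A → ) ) . +] }  — shift
  I12: { [A → ) ) + .] }  — reduce
  I13: { [E → . + X], [E → . + x], [X → ) + . E] }  — shift
  I14: { [X → ) + E .] }  — reduce

Every state is either a pure shift/goto state or contains exactly one complete item and nothing to shift — no conflicts. The grammar is LR(0).

Answer: Yes, the grammar is LR(0)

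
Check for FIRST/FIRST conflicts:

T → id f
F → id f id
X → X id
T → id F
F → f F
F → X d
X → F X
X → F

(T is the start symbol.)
Yes. T → id f / T → id F on { 'id' }; F → id f id / F → X d on { 'id' }; F → f F / F → X d on { 'f' }; X → X id / X → F X on { 'f', 'id' }; X → X id / X → F on { 'f', 'id' }; X → F X / X → F on { 'f', 'id' }

A FIRST/FIRST conflict occurs when two productions N → α and N → β for the same non-terminal have FIRST(α) ∩ FIRST(β) ≠ ∅ (with ε ∈ FIRST of a nullable right-hand side, so two nullable alternatives also conflict).

FIRST sets of the non-terminals at (or reachable through a nullable prefix from) the front of some alternative:
  FIRST(X) = { 'f', 'id' }
  FIRST(F) = { 'f', 'id' }

Productions for T:
  T → id f: FIRST = { 'id' }
  T → id F: FIRST = { 'id' }
Productions for F:
  F → id f id: FIRST = { 'id' }
  F → f F: FIRST = { 'f' }
  F → X d: FIRST = { 'f', 'id' }
Productions for X:
  X → X id: FIRST = { 'f', 'id' }
  X → F X: FIRST = { 'f', 'id' }
  X → F: FIRST = { 'f', 'id' }

Conflict for T: T → id f and T → id F
  Overlap: { 'id' }
Conflict for F: F → id f id and F → X d
  Overlap: { 'id' }
Conflict for F: F → f F and F → X d
  Overlap: { 'f' }
Conflict for X: X → X id and X → F X
  Overlap: { 'f', 'id' }
Conflict for X: X → X id and X → F
  Overlap: { 'f', 'id' }
Conflict for X: X → F X and X → F
  Overlap: { 'f', 'id' }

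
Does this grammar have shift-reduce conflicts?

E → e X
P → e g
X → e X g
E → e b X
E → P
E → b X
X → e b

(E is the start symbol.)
A shift-reduce conflict occurs when an LR(0) state has both:
  - a complete (reduce) item [A → α .] (dot at the end), and
  - a shift item [B → β . c γ] (dot before a terminal).

Augment with E' → E and build the canonical LR(0) collection (I0 = CLOSURE({[E' → . E]}), then GOTO on every symbol after a dot until no new states appear). It has 14 states:
  I0: { [E → . P], [E → . b X], [E → . e X], [E → . e b X], [E' → . E], [P → . e g] }  — shift
  I1: { [E' → E .] }  — accept
  I2: { [E → P .] }  — reduce
  I3: { [E → b . X], [X → . e X g], [X → . e b] }  — shift
  I4: { [E → e . X], [E → e . b X], [P → e . g], [X → . e X g], [X → . e b] }  — shift
  I5: { [E → e X .] }  — reduce
  I6: { [E → e b . X], [X → . e X g], [X → . e b] }  — shift
  I7: { [X → . e X g], [X → . e b], [X → e . X g], [X → e . b] }  — shift
  I8: { [P → e g .] }  — reduce
  I9: { [X → e X . g] }  — shift
  I10: { [X → e b .] }  — reduce
  I11: { [X → e X g .] }  — reduce
  I12: { [E → e b X .] }  — reduce
  I13: { [E → b X .] }  — reduce

No state contains both a complete item and a shift item.

Answer: No shift-reduce conflicts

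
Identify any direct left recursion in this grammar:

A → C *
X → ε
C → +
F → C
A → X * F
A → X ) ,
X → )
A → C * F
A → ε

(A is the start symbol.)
No direct left recursion

A → C *: starts with C
X → ε: starts with ε
C → +: starts with '+'
F → C: starts with C
A → X * F: starts with X
A → X ) ,: starts with X
X → ): starts with ')'
A → C * F: starts with C
A → ε: starts with ε

No direct left recursion found.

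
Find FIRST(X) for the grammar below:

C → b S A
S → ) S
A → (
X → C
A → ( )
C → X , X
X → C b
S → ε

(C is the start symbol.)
FIRST sets of the other non-terminals involved (by the same procedure, iterated to a fixed point):
  FIRST(C) = { 'b' }

From X → C:
  - C is a non-terminal: add FIRST(C) \ {ε} = { 'b' }
    C is not nullable, so stop
From X → C b:
  - C is a non-terminal: add FIRST(C) \ {ε} = { 'b' }
    C is not nullable, so stop

Collecting: FIRST(X) = { 'b' }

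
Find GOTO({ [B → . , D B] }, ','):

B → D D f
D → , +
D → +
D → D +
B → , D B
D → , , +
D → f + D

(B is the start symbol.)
{ [B → , . D B], [D → . +], [D → . , +], [D → . , , +], [D → . D +], [D → . f + D] }

GOTO(I, ',') = CLOSURE({ [A → αX.β] : [A → α.Xβ] ∈ I, X = ',' })

Items with dot before ',', with the dot advanced:
  [B → . , D B] → [B → , . D B]
Closure of the advanced items:
  [B → , . D B] has the dot before D: add [D → . , +], [D → . +], [D → . D +], [D → . , , +], [D → . f + D]

GOTO = { [B → , . D B], [D → . +], [D → . , +], [D → . , , +], [D → . D +], [D → . f + D] }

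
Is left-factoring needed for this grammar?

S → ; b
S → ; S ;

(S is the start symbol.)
Yes, S has productions with common prefix ';'

Left-factoring is needed when two productions for the same non-terminal
share a common prefix on the right-hand side.

Productions for S:
  S → ; b
  S → ; S ;

Found common prefix ';' in productions for S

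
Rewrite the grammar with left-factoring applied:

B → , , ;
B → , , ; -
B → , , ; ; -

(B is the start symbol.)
B → , , ; B'
B' → ε
B' → -
B' → ; -

Left-factoring transforms A → αβ₁ | αβ₂ into A → αA' and A' → β₁ | β₂
(α is the longest common prefix among the alternatives). Repeat until
no nonterminal has two alternatives with a common prefix.

Round 1: B has alternatives sharing prefix ', , ;'. Introduce B': B → , , ; B'
  Add: B' → ε
  Add: B' → -
  Add: B' → ; -

No remaining common prefixes — done.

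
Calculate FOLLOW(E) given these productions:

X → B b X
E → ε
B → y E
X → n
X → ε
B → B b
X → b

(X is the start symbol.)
{ 'b' }

In B → y E: E is at the end, add FOLLOW(B)

The FOLLOW sets referred to above (computed the same way, to a fixed point):
  FOLLOW(B) = { 'b' }

Taking the union: FOLLOW(E) = { 'b' }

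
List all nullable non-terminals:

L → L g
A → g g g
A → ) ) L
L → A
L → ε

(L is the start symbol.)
{ 'L' }

A non-terminal is nullable if it can derive ε (the empty string): either it has an ε-production, or it has a production whose right-hand side consists entirely of nullable non-terminals.

ε-productions: L → ε
So L is immediately nullable.
No further non-terminal can be added: every production for the remaining non-terminals contains a terminal or a non-nullable non-terminal.
Nullable = { 'L' }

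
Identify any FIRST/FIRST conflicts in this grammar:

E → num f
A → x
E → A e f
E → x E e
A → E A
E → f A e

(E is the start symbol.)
A FIRST/FIRST conflict occurs when two productions N → α and N → β for the same non-terminal have FIRST(α) ∩ FIRST(β) ≠ ∅ (with ε ∈ FIRST of a nullable right-hand side, so two nullable alternatives also conflict).

FIRST sets of the non-terminals at (or reachable through a nullable prefix from) the front of some alternative:
  FIRST(A) = { 'f', 'num', 'x' }
  FIRST(E) = { 'f', 'num', 'x' }

Productions for E:
  E → num f: FIRST = { 'num' }
  E → A e f: FIRST = { 'f', 'num', 'x' }
  E → x E e: FIRST = { 'x' }
  E → f A e: FIRST = { 'f' }
Productions for A:
  A → x: FIRST = { 'x' }
  A → E A: FIRST = { 'f', 'num', 'x' }

Conflict for E: E → num f and E → A e f
  Overlap: { 'num' }
Conflict for E: E → A e f and E → x E e
  Overlap: { 'x' }
Conflict for E: E → A e f and E → f A e
  Overlap: { 'f' }
Conflict for A: A → x and A → E A
  Overlap: { 'x' }

Answer: Yes. E → num f / E → A e f on { 'num' }; E → A e f / E → x E e on { 'x' }; E → A e f / E → f A e on { 'f' }; A → x / A → E A on { 'x' }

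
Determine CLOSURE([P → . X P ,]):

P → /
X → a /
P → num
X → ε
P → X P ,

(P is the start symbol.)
Start with: [P → . X P ,]
  [P → . X P ,] has the dot before X: add [X → . a /], [X → .]
No further items can be added.

CLOSURE = { [P → . X P ,], [X → . a /], [X → .] }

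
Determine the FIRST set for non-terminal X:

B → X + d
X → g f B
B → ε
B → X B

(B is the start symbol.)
{ 'g' }

To compute FIRST(X), examine every production with X on the left-hand side, reading each right-hand side left to right until a non-nullable symbol is reached.

From X → g f B:
  - g is a terminal: add 'g' and stop

Collecting: FIRST(X) = { 'g' }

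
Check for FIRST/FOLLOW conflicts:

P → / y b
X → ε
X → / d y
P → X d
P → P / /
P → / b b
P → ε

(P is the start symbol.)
Yes. P → '/' y b with FOLLOW(P) on { '/' }; P → X d with FOLLOW(P) on { '/' }; P → P '/' '/' with FOLLOW(P) on { '/' }; P → '/' b b with FOLLOW(P) on { '/' }

Nullable non-terminals: P, X.
FIRST sets used below: FIRST(X) = { '/', ε }, FIRST(P) = { '/', 'd', ε }

P: nullable alternative(s) P → ε; FOLLOW(P) = { $, '/' }
  P → / y b: FIRST \ {ε} = { '/' } — overlaps FOLLOW(P) on { '/' }: CONFLICT
  P → X d: FIRST \ {ε} = { '/', 'd' } — overlaps FOLLOW(P) on { '/' }: CONFLICT
  P → P / /: FIRST \ {ε} = { '/', 'd' } — overlaps FOLLOW(P) on { '/' }: CONFLICT
  P → / b b: FIRST \ {ε} = { '/' } — overlaps FOLLOW(P) on { '/' }: CONFLICT
  P → ε: FIRST \ {ε} = { } — this is the only nullable alternative, skip

X: nullable alternative(s) X → ε; FOLLOW(X) = { 'd' }
  X → ε: FIRST \ {ε} = { } — this is the only nullable alternative, skip
  X → / d y: FIRST \ {ε} = { '/' } — disjoint from FOLLOW(X)

So the grammar has 4 FIRST/FOLLOW conflicts (marked CONFLICT above).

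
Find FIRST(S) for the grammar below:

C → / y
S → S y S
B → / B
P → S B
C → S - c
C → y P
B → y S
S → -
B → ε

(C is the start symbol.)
{ '-' }

From S → S y S:
  - S is the symbol being defined: contributes nothing new
    S is not nullable, so stop
From S → -:
  - '-' is a terminal: add '-' and stop

Collecting: FIRST(S) = { '-' }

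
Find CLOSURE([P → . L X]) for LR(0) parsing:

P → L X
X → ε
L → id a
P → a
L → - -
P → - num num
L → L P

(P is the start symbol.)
To compute CLOSURE, for each item [A → α.Bβ] where B is a non-terminal, add [B → .γ] for all productions B → γ; repeat for the newly added items until nothing changes.

Start with: [P → . L X]
  [P → . L X] has the dot before L: add [L → . id a], [L → . - -], [L → . L P]
No further items can be added.

CLOSURE = { [L → . - -], [L → . L P], [L → . id a], [P → . L X] }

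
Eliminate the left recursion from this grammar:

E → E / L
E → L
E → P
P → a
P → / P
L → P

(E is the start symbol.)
E → L E'
E → P E'
E' → / L E'
E' → ε
P → a
P → / P
L → P

E is directly left-recursive. The standard transformation for
  A → A α₁ | ... | A α_m | β₁ | ... | β_n
is
  A  → β₁ A' | ... | β_n A'
  A' → α₁ A' | ... | α_m A' | ε

E → L becomes E → L E'
E → P becomes E → P E'
E → E / L becomes E' → / L E'
Add E' → ε

Productions for other non-terminals are unchanged:
  P → a
  P → / P
  L → P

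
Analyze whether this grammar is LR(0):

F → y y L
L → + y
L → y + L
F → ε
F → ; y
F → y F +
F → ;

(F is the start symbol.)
A grammar is LR(0) if no state in the canonical LR(0) collection has:
  - both a shift item (dot before a terminal) and a complete item (shift-reduce conflict), or
  - two or more complete items (reduce-reduce conflict; the accept item [F' → F .] counts as a complete item here).

Augment with F' → F and build the canonical LR(0) collection (I0 = CLOSURE({[F' → . F]}), then GOTO on every symbol after a dot until no new states appear). It has 17 states:
  I0: { [F → . ; y], [F → . ;], [F → . y F +], [F → . y y L], [F → .], [F' → . F] }  — shift, reduce
  I1: { [F → ; . y], [F → ; .] }  — shift, reduce
  I2: { [F' → F .] }  — accept
  I3: { [F → . ; y], [F → . ;], [F → . y F +], [F → . y y L], [F → .], [F → y . F +], [F → y . y L] }  — shift, reduce
  I4: { [F → y F . +] }  — shift
  I5: { [F → . ; y], [F → . ;], [F → . y F +], [F → . y y L], [F → .], [F → y . F +], [F → y . y L], [F → y y . L], [L → . + y], [L → . y + L] }  — shift, reduce
  I6: { [L → + . y] }  — shift
  I7: { [F → y y L .] }  — reduce
  I8: { [F → . ; y], [F → . ;], [F → . y F +], [F → . y y L], [F → .], [F → y . F +], [F → y . y L], [F → y y . L], [L → . + y], [L → . y + L], [L → y . + L] }  — shift, reduce
  I9: { [L → + . y], [L → . + y], [L → . y + L], [L → y + . L] }  — shift
  I10: { [L → y + L .] }  — reduce
  I11: { [L → + y .], [L → y . + L] }  — shift, reduce
  I12: { [L → . + y], [L → . y + L], [L → y + . L] }  — shift
  I13: { [L → y . + L] }  — shift
  I14: { [L → + y .] }  — reduce
  I15: { [F → y F + .] }  — reduce
  I16: { [F → ; y .] }  — reduce

Conflict in state I0:
  Shift-reduce conflict between [F → .] and [F → . ;]
So the grammar is NOT LR(0).

Answer: No. Shift-reduce conflict between [F → .] and [F → . ;]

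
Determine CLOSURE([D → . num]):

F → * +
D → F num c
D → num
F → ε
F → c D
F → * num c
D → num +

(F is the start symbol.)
Start with: [D → . num]
The dot precedes the terminal num, so nothing is added.

CLOSURE = { [D → . num] }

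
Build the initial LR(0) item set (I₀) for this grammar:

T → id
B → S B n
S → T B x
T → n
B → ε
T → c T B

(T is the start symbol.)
First, augment the grammar with T' → T
I₀ = CLOSURE({ [T' → . T] }):
  [T' → . T] has the dot before T: add [T → . id], [T → . n], [T → . c T B]
No further items can be added.

I₀ = { [T → . c T B], [T → . id], [T → . n], [T' → . T] }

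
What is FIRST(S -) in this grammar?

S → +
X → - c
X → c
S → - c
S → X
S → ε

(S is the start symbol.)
{ '+', '-', 'c' }

FIRST sets of the non-terminals involved (from the grammar, by fixed-point iteration):
  FIRST(S) = { '+', '-', 'c', ε }

To compute FIRST(S -), process the symbols left to right:
Symbol S is a non-terminal. Add FIRST(S) \ {ε} = { '+', '-', 'c' }
S is nullable (ε ∈ FIRST(S)), continue to the next symbol.
Symbol - is a terminal. Add '-' and stop.
FIRST(S -) = { '+', '-', 'c' }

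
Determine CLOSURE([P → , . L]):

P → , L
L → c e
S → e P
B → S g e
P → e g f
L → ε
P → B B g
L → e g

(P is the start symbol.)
{ [L → . c e], [L → . e g], [L → .], [P → , . L] }

Start with: [P → , . L]
  [P → , . L] has the dot before L: add [L → . c e], [L → .], [L → . e g]
No further items can be added.

CLOSURE = { [L → . c e], [L → . e g], [L → .], [P → , . L] }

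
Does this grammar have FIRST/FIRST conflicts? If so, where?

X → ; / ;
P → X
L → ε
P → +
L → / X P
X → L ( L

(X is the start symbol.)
No FIRST/FIRST conflicts.

A FIRST/FIRST conflict occurs when two productions N → α and N → β for the same non-terminal have FIRST(α) ∩ FIRST(β) ≠ ∅ (with ε ∈ FIRST of a nullable right-hand side, so two nullable alternatives also conflict).

FIRST sets of the non-terminals at (or reachable through a nullable prefix from) the front of some alternative:
  FIRST(L) = { '/', ε }
  FIRST(X) = { '(', '/', ';' }

Productions for X:
  X → ; / ;: FIRST = { ';' }
  X → L ( L: FIRST = { '(', '/' }
Productions for P:
  P → X: FIRST = { '(', '/', ';' }
  P → +: FIRST = { '+' }
Productions for L:
  L → ε: FIRST = { ε }
  L → / X P: FIRST = { '/' }

All alternatives of each non-terminal have pairwise disjoint FIRST sets.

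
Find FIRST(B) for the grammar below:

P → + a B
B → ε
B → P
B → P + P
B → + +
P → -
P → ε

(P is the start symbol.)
{ '+', '-', ε }

To compute FIRST(B), examine every production with B on the left-hand side, reading each right-hand side left to right until a non-nullable symbol is reached.

FIRST sets of the other non-terminals involved (by the same procedure, iterated to a fixed point):
  FIRST(P) = { '+', '-', ε }

From B → ε:
  - ε-production, so ε ∈ FIRST(B)
From B → P:
  - P is a non-terminal: add FIRST(P) \ {ε} = { '+', '-' }
    P is nullable and nothing follows, so the whole right-hand side can vanish: ε ∈ FIRST(B)
From B → P + P:
  - P is a non-terminal: add FIRST(P) \ {ε} = { '+', '-' }
    P is nullable, so continue to the next symbol
  - '+' is a terminal: add '+' and stop
From B → + +:
  - '+' is a terminal: add '+' and stop

Collecting: FIRST(B) = { '+', '-', ε }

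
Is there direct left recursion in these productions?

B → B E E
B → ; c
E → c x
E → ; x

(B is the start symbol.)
Direct left recursion occurs when N → N α for some non-terminal N (the right-hand side begins with the left-hand side itself).

B → B E E: LEFT RECURSIVE (starts with B)
B → ; c: starts with ';'
E → c x: starts with c
E → ; x: starts with ';'

The grammar has direct left recursion on: B.

Answer: Yes, B is left-recursive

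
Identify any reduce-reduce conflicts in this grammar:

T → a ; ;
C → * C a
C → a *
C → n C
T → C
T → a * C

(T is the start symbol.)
Augment with T' → T and build the canonical LR(0) collection (I0 = CLOSURE({[T' → . T]}), then GOTO on every symbol after a dot until no new states appear). It has 15 states:
  I0: { [C → . * C a], [C → . a *], [C → . n C], [T → . C], [T → . a * C], [T → . a ; ;], [T' → . T] }  — shift
  I1: { [C → * . C a], [C → . * C a], [C → . a *], [C → . n C] }  — shift
  I2: { [T → C .] }  — reduce
  I3: { [T' → T .] }  — accept
  I4: { [C → a . *], [T → a . * C], [T → a . ; ;] }  — shift
  I5: { [C → . * C a], [C → . a *], [C → . n C], [C → n . C] }  — shift
  I6: { [C → n C .] }  — reduce
  I7: { [C → a . *] }  — shift
  I8: { [C → a * .] }  — reduce
  I9: { [C → . * C a], [C → . a *], [C → . n C], [C → a * .], [T → a * . C] }  — shift, reduce
  I10: { [T → a ; . ;] }  — shift
  I11: { [T → a ; ; .] }  — reduce
  I12: { [T → a * C .] }  — reduce
  I13: { [C → * C . a] }  — shift
  I14: { [C → * C a .] }  — reduce

No state contains more than one complete item.

Answer: No reduce-reduce conflicts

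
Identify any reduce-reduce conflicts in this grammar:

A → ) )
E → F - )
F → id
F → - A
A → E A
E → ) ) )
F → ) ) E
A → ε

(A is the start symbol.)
A reduce-reduce conflict occurs when an LR(0) state has two complete items [A → α .] and [B → β .] — both call for a reduction, and with no lookahead the parser cannot choose between them.

Augment with A' → A and build the canonical LR(0) collection (I0 = CLOSURE({[A' → . A]}), then GOTO on every symbol after a dot until no new states appear). It has 15 states:
  I0: { [A → . ) )], [A → . E A], [A → .], [A' → . A], [E → . ) ) )], [E → . F - )], [F → . ) ) E], [F → . - A], [F → . id] }  — shift, reduce
  I1: { [A → ) . )], [E → ) . ) )], [F → ) . ) E] }  — shift
  I2: { [A → . ) )], [A → . E A], [A → .], [E → . ) ) )], [E → . F - )], [F → - . A], [F → . ) ) E], [F → . - A], [F → . id] }  — shift, reduce
  I3: { [A' → A .] }  — accept
  I4: { [A → . ) )], [A → . E A], [A → .], [A → E . A], [E → . ) ) )], [E → . F - )], [F → . ) ) E], [F → . - A], [F → . id] }  — shift, reduce
  I5: { [E → F . - )] }  — shift
  I6: { [F → id .] }  — reduce
  I7: { [E → F - . )] }  — shift
  I8: { [E → F - ) .] }  — reduce
  I9: { [A → E A .] }  — reduce
  I10: { [F → - A .] }  — reduce
  I11: { [A → ) ) .], [E → ) ) . )], [E → . ) ) )], [E → . F - )], [F → ) ) . E], [F → . ) ) E], [F → . - A], [F → . id] }  — shift, reduce
  I12: { [E → ) ) ) .], [E → ) . ) )], [F → ) . ) E] }  — shift, reduce
  I13: { [F → ) ) E .] }  — reduce
  I14: { [E → ) ) . )], [E → . ) ) )], [E → . F - )], [F → ) ) . E], [F → . ) ) E], [F → . - A], [F → . id] }  — shift

No state contains more than one complete item.

Answer: No reduce-reduce conflicts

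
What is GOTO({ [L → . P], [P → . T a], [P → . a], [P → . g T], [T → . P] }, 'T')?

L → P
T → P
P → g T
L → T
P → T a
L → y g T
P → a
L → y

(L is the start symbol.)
GOTO(I, 'T') = CLOSURE({ [A → αX.β] : [A → α.Xβ] ∈ I, X = 'T' })

Items with dot before 'T', with the dot advanced:
  [P → . T a] → [P → T . a]
Closure adds nothing (no advanced item has the dot before a non-terminal).

GOTO = { [P → T . a] }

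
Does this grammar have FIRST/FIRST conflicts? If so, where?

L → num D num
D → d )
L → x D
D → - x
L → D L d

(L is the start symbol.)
No FIRST/FIRST conflicts.

A FIRST/FIRST conflict occurs when two productions N → α and N → β for the same non-terminal have FIRST(α) ∩ FIRST(β) ≠ ∅ (with ε ∈ FIRST of a nullable right-hand side, so two nullable alternatives also conflict).

FIRST sets of the non-terminals at (or reachable through a nullable prefix from) the front of some alternative:
  FIRST(D) = { '-', 'd' }

Productions for L:
  L → num D num: FIRST = { 'num' }
  L → x D: FIRST = { 'x' }
  L → D L d: FIRST = { '-', 'd' }
Productions for D:
  D → d ): FIRST = { 'd' }
  D → - x: FIRST = { '-' }

All alternatives of each non-terminal have pairwise disjoint FIRST sets.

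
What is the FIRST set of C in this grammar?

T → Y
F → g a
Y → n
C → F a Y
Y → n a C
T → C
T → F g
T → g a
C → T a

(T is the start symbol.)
To compute FIRST(C), examine every production with C on the left-hand side, reading each right-hand side left to right until a non-nullable symbol is reached.

FIRST sets of the other non-terminals involved (by the same procedure, iterated to a fixed point):
  FIRST(F) = { 'g' }
  FIRST(T) = { 'g', 'n' }

From C → F a Y:
  - F is a non-terminal: add FIRST(F) \ {ε} = { 'g' }
    F is not nullable, so stop
From C → T a:
  - T is a non-terminal: add FIRST(T) \ {ε} = { 'g', 'n' }
    T is not nullable, so stop

Collecting: FIRST(C) = { 'g', 'n' }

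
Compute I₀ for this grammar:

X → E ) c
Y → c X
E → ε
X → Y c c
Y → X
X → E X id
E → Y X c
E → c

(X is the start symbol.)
{ [E → . Y X c], [E → . c], [E → .], [X → . E ) c], [X → . E X id], [X → . Y c c], [X' → . X], [Y → . X], [Y → . c X] }

First, augment the grammar with X' → X
I₀ = CLOSURE({ [X' → . X] }):
  [X' → . X] has the dot before X: add [X → . E ) c], [X → . Y c c], [X → . E X id]
  [X → . E ) c] has the dot before E: add [E → .], [E → . Y X c], [E → . c]
  [X → . Y c c] has the dot before Y: add [Y → . c X], [Y → . X]
No further items can be added.

I₀ = { [E → . Y X c], [E → . c], [E → .], [X → . E ) c], [X → . E X id], [X → . Y c c], [X' → . X], [Y → . X], [Y → . c X] }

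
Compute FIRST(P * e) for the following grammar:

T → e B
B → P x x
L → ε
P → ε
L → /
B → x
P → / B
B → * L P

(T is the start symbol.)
{ '*', '/' }

FIRST sets of the non-terminals involved (from the grammar, by fixed-point iteration):
  FIRST(P) = { '/', ε }

To compute FIRST(P * e), process the symbols left to right:
Symbol P is a non-terminal. Add FIRST(P) \ {ε} = { '/' }
P is nullable (ε ∈ FIRST(P)), continue to the next symbol.
Symbol * is a terminal. Add '*' and stop.
FIRST(P * e) = { '*', '/' }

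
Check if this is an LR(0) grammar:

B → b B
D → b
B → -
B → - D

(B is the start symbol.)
Augment with B' → B and build the canonical LR(0) collection (I0 = CLOSURE({[B' → . B]}), then GOTO on every symbol after a dot until no new states appear). It has 7 states:
  I0: { [B → . - D], [B → . -], [B → . b B], [B' → . B] }  — shift
  I1: { [B → - . D], [B → - .], [D → . b] }  — shift, reduce
  I2: { [B' → B .] }  — accept
  I3: { [B → . - D], [B → . -], [B → . b B], [B → b . B] }  — shift
  I4: { [B → b B .] }  — reduce
  I5: { [B → - D .] }  — reduce
  I6: { [D → b .] }  — reduce

Conflict in state I1:
  Shift-reduce conflict between [B → - .] and [D → . b]
So the grammar is NOT LR(0).

Answer: No. Shift-reduce conflict between [B → - .] and [D → . b]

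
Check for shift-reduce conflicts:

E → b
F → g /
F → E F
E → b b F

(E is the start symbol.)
A shift-reduce conflict occurs when an LR(0) state has both:
  - a complete (reduce) item [A → α .] (dot at the end), and
  - a shift item [B → β . c γ] (dot before a terminal).

Augment with E' → E and build the canonical LR(0) collection (I0 = CLOSURE({[E' → . E]}), then GOTO on every symbol after a dot until no new states appear). It has 9 states:
  I0: { [E → . b b F], [E → . b], [E' → . E] }  — shift
  I1: { [E' → E .] }  — accept
  I2: { [E → b . b F], [E → b .] }  — shift, reduce
  I3: { [E → . b b F], [E → . b], [E → b b . F], [F → . E F], [F → . g /] }  — shift
  I4: { [E → . b b F], [E → . b], [F → . E F], [F → . g /], [F → E . F] }  — shift
  I5: { [E → b b F .] }  — reduce
  I6: { [F → g . /] }  — shift
  I7: { [F → g / .] }  — reduce
  I8: { [F → E F .] }  — reduce

I2 contains reduce item [E → b .] and shift item [E → b . b F] — shift-reduce conflict.

Answer: Yes — I2: [E → b .] vs [E → b . b F]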